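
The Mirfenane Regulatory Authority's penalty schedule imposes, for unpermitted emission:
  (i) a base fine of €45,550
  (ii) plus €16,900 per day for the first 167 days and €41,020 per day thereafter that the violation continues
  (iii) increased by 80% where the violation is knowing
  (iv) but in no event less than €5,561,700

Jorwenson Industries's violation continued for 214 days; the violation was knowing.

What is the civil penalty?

First 167 days: 167 × €16,900 = €2,822,300
Remaining days: (214 − 167) × €41,020 = €1,927,940
Per-day component: €2,822,300 + €1,927,940 = €4,750,240
Base plus per-day: €45,550 + €4,750,240 = €4,795,790
Enhancement: 80% of €4,795,790 = €3,836,632
Enhanced fine: €4,795,790 + €3,836,632 = €8,632,422
Minimum €5,561,700: €8,632,422 meets the minimum, no increase.

€8,632,422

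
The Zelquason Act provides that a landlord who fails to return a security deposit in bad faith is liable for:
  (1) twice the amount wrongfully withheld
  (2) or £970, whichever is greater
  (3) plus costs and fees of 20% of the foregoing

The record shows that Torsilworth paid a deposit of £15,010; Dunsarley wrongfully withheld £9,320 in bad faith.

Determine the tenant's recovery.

£22,368

Doubled: 2 × £9,320 = £18,640
Minimum £970: £18,640 meets the minimum, no increase.
Costs and fees: 20% of £18,640 = £3,728
Total recovery: £18,640 + £3,728 = £22,368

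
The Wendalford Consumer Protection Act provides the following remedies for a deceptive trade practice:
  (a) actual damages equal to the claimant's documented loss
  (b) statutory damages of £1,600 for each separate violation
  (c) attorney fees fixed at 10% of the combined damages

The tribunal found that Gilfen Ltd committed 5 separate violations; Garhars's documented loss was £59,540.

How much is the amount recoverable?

Statutory damages: 5 × £1,600 = £8,000
Combined damages: £59,540 + £8,000 = £67,540
Attorney fees: 10% of £67,540 = £6,754
Total recovery: £67,540 + £6,754 = £74,294

£74,294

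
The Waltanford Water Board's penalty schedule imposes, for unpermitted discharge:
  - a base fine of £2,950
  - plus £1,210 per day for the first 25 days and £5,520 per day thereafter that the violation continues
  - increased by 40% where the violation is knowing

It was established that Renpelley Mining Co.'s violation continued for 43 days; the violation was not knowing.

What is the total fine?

First 25 days: 25 × £1,210 = £30,250
Remaining days: (43 − 25) × £5,520 = £99,360
Per-day component: £30,250 + £99,360 = £129,610
Base plus per-day: £2,950 + £129,610 = £132,560
The violation was not knowing: no 40% increase.

Civil penalty: £132,560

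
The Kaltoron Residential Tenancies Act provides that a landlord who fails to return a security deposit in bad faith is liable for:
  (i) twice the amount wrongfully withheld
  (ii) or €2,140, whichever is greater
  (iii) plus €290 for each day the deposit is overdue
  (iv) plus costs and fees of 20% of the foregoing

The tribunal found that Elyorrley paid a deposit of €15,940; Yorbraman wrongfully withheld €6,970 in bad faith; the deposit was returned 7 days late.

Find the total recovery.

Doubled: 2 × €6,970 = €13,940
Minimum €2,140: €13,940 meets the minimum, no increase.
Late-return penalty: 7 × €290 = €2,030
Damages plus late penalty: €13,940 + €2,030 = €15,970
Costs and fees: 20% of €15,970 = €3,194
Total recovery: €15,970 + €3,194 = €19,164

€19,164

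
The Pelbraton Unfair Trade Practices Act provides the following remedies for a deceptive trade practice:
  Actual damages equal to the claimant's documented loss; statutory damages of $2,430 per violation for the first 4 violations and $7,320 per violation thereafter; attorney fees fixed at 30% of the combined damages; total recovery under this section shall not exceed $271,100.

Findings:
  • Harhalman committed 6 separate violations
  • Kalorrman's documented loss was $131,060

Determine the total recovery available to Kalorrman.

$202,046

First 4 violations: 4 × $2,430 = $9,720
Remaining violations: (6 − 4) × $7,320 = $14,640
Statutory damages: $9,720 + $14,640 = $24,360
Combined damages: $131,060 + $24,360 = $155,420
Attorney fees: 30% of $155,420 = $46,626
Total before cap: $155,420 + $46,626 = $202,046
Cap at $271,100: $202,046 is within the cap, no reduction.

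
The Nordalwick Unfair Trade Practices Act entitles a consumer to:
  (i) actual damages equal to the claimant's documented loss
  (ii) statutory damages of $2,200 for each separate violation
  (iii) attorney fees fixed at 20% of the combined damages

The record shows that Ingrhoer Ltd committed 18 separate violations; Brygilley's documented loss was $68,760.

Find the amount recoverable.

$130,032

Statutory damages: 18 × $2,200 = $39,600
Combined damages: $68,760 + $39,600 = $108,360
Attorney fees: 20% of $108,360 = $21,672
Total recovery: $108,360 + $21,672 = $130,032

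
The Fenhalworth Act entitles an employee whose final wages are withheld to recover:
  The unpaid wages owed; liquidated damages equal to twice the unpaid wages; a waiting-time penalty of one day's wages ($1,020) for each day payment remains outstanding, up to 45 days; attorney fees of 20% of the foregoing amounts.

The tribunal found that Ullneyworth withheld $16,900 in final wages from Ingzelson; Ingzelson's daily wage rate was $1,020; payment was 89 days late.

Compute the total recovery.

$115,920

Doubled: 2 × $16,900 = $33,800
Penalty days: min(89, 45) = 45
Waiting-time penalty: 45 × $1,020 = $45,900
Subtotal: $16,900 + $33,800 + $45,900 = $96,600
Attorney fees: 20% of $96,600 = $19,320
Total award: $96,600 + $19,320 = $115,920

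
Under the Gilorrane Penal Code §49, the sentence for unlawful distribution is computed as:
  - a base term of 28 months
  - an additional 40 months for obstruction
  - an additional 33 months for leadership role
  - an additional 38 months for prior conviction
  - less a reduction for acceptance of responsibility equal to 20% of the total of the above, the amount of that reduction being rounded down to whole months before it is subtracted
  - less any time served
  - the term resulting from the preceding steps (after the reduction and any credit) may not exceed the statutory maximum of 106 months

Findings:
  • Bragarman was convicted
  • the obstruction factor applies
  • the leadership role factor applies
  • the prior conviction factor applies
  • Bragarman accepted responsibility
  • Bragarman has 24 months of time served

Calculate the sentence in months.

88 months

Obstruction enhancement: +40 months
Leadership role enhancement: +33 months
Prior conviction enhancement: +38 months
Adjusted term: 28 months + 40 months + 33 months + 38 months = 139 months
Acceptance of responsibility reduction: 20% of 139 months = 27 months (rounded down)
After reduction: 139 − 27 = 112 months
Less time served: 112 months − 24 months = 88 months
Cap at 106 months: 88 months is within the cap, no reduction.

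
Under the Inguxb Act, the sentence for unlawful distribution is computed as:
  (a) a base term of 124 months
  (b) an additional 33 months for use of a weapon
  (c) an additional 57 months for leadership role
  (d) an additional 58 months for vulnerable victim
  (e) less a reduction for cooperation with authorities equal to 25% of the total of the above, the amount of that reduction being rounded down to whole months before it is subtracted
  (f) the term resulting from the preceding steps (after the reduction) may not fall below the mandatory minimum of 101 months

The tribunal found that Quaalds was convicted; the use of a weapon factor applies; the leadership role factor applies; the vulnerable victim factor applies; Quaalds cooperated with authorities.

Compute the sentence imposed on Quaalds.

204 months

Use of a weapon enhancement: +33 months
Leadership role enhancement: +57 months
Vulnerable victim enhancement: +58 months
Adjusted term: 124 months + 33 months + 57 months + 58 months = 272 months
Cooperation with authorities reduction: 25% of 272 months = 68 months (rounded down)
After reduction: 272 − 68 = 204 months
Minimum 101 months: 204 months meets the minimum, no increase.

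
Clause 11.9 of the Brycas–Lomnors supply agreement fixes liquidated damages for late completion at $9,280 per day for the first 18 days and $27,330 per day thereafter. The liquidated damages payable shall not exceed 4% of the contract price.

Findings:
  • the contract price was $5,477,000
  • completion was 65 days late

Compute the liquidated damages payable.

$219,080

First 18 days: 18 × $9,280 = $167,040
Remaining days: (65 − 18) × $27,330 = $1,284,510
Accrued per-day damages: $167,040 + $1,284,510 = $1,451,550
Cap: 4% of $5,477,000 = $219,080
Cap at $219,080: $1,451,550 exceeds the cap → $219,080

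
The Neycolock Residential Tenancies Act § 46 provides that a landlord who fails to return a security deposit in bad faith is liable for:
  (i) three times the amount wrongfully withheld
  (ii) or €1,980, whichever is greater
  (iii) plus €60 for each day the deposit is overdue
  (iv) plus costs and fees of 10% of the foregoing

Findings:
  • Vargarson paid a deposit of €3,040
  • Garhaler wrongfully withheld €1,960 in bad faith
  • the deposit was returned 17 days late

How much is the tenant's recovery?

Trebled: 3 × €1,960 = €5,880
Minimum €1,980: €5,880 meets the minimum, no increase.
Late-return penalty: 17 × €60 = €1,020
Damages plus late penalty: €5,880 + €1,020 = €6,900
Costs and fees: 10% of €6,900 = €690
Total recovery: €6,900 + €690 = €7,590

€7,590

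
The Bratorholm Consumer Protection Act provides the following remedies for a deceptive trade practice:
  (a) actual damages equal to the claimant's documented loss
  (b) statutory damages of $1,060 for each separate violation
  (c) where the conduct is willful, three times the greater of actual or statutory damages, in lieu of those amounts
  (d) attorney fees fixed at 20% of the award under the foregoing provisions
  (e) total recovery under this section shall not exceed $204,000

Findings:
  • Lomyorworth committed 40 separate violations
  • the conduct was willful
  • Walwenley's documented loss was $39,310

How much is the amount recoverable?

Statutory damages: 40 × $1,060 = $42,400
Greater of actual damages ($39,310) or statutory damages ($42,400): $42,400
Trebled: 3 × $42,400 = $127,200
Attorney fees: 20% of $127,200 = $25,440
Total before cap: $127,200 + $25,440 = $152,640
Cap at $204,000: $152,640 is within the cap, no reduction.

$152,640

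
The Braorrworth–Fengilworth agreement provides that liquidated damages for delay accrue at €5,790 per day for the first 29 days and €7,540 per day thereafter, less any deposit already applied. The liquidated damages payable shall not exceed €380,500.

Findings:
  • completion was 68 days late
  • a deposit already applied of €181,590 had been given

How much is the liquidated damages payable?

First 29 days: 29 × €5,790 = €167,910
Remaining days: (68 − 29) × €7,540 = €294,060
Accrued per-day damages: €167,910 + €294,060 = €461,970
Less deposit already applied: €461,970 − €181,590 = €280,380
Cap at €380,500: €280,380 is within the cap, no reduction.

€280,380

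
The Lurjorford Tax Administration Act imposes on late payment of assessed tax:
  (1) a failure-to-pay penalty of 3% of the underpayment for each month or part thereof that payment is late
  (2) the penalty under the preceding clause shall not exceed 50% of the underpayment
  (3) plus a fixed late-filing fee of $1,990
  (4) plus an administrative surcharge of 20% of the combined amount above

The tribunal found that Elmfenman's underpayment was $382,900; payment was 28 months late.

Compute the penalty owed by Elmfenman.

Accrued rate: 3% × 28 = 84%, capped at 50% → 50%
Failure-to-pay penalty: 50% of $382,900 = $191,450
Penalty before surcharge: $191,450 + $1,990 = $193,440
Administrative surcharge: 20% of $193,440 = $38,688
Total penalty: $193,440 + $38,688 = $232,128

Penalty: $232,128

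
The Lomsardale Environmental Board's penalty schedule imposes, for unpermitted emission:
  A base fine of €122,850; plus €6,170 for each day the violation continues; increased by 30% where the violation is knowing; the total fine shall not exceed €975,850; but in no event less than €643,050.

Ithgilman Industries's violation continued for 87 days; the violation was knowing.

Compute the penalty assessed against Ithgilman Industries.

Per-day component: 87 × €6,170 = €536,790
Base plus per-day: €122,850 + €536,790 = €659,640
Enhancement: 30% of €659,640 = €197,892
Enhanced fine: €659,640 + €197,892 = €857,532
Cap at €975,850: €857,532 is within the cap, no reduction.
Minimum €643,050: €857,532 meets the minimum, no increase.

€857,532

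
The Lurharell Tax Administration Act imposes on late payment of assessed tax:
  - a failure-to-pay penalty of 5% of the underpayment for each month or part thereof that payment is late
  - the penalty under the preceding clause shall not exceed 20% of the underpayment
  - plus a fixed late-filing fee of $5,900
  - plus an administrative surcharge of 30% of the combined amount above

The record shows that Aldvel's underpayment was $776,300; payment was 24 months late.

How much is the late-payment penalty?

Penalty: $209,508

Accrued rate: 5% × 24 = 120%, capped at 20% → 20%
Failure-to-pay penalty: 20% of $776,300 = $155,260
Penalty before surcharge: $155,260 + $5,900 = $161,160
Administrative surcharge: 30% of $161,160 = $48,348
Total penalty: $161,160 + $48,348 = $209,508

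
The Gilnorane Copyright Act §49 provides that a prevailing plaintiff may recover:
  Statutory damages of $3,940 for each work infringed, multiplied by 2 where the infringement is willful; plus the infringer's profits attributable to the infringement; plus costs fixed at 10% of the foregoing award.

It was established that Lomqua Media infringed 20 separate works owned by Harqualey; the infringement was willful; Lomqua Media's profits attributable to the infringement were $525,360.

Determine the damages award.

$751,256

Statutory damages: 20 × $3,940 = $78,800
Doubled: 2 × $78,800 = $157,600
Combined award: $157,600 + $525,360 = $682,960
Costs: 10% of $682,960 = $68,296
Award plus costs: $682,960 + $68,296 = $751,256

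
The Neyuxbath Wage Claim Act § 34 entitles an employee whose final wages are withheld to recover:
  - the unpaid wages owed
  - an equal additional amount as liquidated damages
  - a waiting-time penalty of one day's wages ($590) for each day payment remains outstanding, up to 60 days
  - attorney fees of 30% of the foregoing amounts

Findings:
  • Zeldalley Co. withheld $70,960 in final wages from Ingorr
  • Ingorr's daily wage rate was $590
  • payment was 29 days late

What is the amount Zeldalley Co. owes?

Liquidated damages (equal amount): $70,960
Penalty days: min(29, 60) = 29
Waiting-time penalty: 29 × $590 = $17,110
Subtotal: $70,960 + $70,960 + $17,110 = $159,030
Attorney fees: 30% of $159,030 = $47,709
Total award: $159,030 + $47,709 = $206,739

$206,739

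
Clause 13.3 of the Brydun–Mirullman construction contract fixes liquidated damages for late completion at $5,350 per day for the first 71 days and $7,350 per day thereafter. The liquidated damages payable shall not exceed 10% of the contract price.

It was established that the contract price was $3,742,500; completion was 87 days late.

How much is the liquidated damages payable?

First 71 days: 71 × $5,350 = $379,850
Remaining days: (87 − 71) × $7,350 = $117,600
Accrued per-day damages: $379,850 + $117,600 = $497,450
Cap: 10% of $3,742,500 = $374,250
Cap at $374,250: $497,450 exceeds the cap → $374,250

$374,250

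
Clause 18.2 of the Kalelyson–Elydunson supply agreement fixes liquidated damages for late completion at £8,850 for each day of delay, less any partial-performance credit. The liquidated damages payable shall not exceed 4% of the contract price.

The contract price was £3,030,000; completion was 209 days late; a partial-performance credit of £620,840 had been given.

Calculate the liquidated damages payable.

Per-day damages: 209 × £8,850 = £1,849,650
Less partial-performance credit: £1,849,650 − £620,840 = £1,228,810
Cap: 4% of £3,030,000 = £121,200
Cap at £121,200: £1,228,810 exceeds the cap → £121,200

£121,200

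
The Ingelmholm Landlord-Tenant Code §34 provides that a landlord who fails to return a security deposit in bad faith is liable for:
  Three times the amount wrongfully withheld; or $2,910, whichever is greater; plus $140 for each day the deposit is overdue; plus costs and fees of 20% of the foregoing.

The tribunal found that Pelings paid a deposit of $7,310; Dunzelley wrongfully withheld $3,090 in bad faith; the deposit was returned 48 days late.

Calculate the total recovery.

$19,188

Trebled: 3 × $3,090 = $9,270
Minimum $2,910: $9,270 meets the minimum, no increase.
Late-return penalty: 48 × $140 = $6,720
Damages plus late penalty: $9,270 + $6,720 = $15,990
Costs and fees: 20% of $15,990 = $3,198
Total recovery: $15,990 + $3,198 = $19,188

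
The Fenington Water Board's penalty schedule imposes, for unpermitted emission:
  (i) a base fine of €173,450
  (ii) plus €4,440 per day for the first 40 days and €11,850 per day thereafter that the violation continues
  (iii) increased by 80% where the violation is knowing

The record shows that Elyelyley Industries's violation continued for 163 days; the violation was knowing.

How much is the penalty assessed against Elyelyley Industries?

€3,255,480

First 40 days: 40 × €4,440 = €177,600
Remaining days: (163 − 40) × €11,850 = €1,457,550
Per-day component: €177,600 + €1,457,550 = €1,635,150
Base plus per-day: €173,450 + €1,635,150 = €1,808,600
Enhancement: 80% of €1,808,600 = €1,446,880
Enhanced fine: €1,808,600 + €1,446,880 = €3,255,480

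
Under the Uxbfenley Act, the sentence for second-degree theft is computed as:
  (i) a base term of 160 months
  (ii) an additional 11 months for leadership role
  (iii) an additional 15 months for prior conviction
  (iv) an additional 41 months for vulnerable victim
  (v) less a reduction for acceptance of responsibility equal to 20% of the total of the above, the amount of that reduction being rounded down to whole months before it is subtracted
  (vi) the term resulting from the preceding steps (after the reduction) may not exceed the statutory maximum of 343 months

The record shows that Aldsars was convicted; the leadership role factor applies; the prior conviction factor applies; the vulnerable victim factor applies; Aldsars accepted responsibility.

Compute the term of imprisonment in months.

Leadership role enhancement: +11 months
Prior conviction enhancement: +15 months
Vulnerable victim enhancement: +41 months
Adjusted term: 160 months + 11 months + 15 months + 41 months = 227 months
Acceptance of responsibility reduction: 20% of 227 months = 45 months (rounded down)
After reduction: 227 − 45 = 182 months
Cap at 343 months: 182 months is within the cap, no reduction.

182 months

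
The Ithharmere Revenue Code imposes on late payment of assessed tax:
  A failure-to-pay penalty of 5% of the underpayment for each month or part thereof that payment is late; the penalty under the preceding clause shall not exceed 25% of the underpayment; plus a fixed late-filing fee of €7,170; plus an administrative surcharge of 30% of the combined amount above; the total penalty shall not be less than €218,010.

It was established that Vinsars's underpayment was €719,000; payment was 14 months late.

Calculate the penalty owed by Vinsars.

Accrued rate: 5% × 14 = 70%, capped at 25% → 25%
Failure-to-pay penalty: 25% of €719,000 = €179,750
Penalty before surcharge: €179,750 + €7,170 = €186,920
Administrative surcharge: 30% of €186,920 = €56,076
Total penalty: €186,920 + €56,076 = €242,996
Minimum €218,010: €242,996 meets the minimum, no increase.

€242,996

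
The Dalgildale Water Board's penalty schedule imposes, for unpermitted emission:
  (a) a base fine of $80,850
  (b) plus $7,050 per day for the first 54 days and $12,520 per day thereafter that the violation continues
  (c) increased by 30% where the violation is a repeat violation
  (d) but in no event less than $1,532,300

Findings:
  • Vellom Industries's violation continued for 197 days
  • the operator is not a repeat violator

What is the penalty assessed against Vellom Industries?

Civil penalty: $2,251,910

First 54 days: 54 × $7,050 = $380,700
Remaining days: (197 − 54) × $12,520 = $1,790,360
Per-day component: $380,700 + $1,790,360 = $2,171,060
Base plus per-day: $80,850 + $2,171,060 = $2,251,910
The operator is not a repeat violator: no 30% increase.
Minimum $1,532,300: $2,251,910 meets the minimum, no increase.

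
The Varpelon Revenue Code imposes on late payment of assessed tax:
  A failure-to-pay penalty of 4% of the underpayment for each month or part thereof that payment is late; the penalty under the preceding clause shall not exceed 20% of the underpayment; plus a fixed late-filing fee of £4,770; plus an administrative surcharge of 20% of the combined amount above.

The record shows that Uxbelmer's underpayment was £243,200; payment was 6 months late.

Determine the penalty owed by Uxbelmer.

Accrued rate: 4% × 6 = 24%, capped at 20% → 20%
Failure-to-pay penalty: 20% of £243,200 = £48,640
Penalty before surcharge: £48,640 + £4,770 = £53,410
Administrative surcharge: 20% of £53,410 = £10,682
Total penalty: £53,410 + £10,682 = £64,092

Penalty: £64,092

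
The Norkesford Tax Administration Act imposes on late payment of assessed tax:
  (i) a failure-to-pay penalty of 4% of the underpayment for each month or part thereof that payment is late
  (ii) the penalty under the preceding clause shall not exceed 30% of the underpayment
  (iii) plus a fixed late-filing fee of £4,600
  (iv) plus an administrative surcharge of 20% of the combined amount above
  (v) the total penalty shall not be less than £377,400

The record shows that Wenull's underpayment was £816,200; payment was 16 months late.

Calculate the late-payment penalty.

Accrued rate: 4% × 16 = 64%, capped at 30% → 30%
Failure-to-pay penalty: 30% of £816,200 = £244,860
Penalty before surcharge: £244,860 + £4,600 = £249,460
Administrative surcharge: 20% of £249,460 = £49,892
Total penalty: £249,460 + £49,892 = £299,352
Minimum £377,400: £299,352 is below the minimum → £377,400

£377,400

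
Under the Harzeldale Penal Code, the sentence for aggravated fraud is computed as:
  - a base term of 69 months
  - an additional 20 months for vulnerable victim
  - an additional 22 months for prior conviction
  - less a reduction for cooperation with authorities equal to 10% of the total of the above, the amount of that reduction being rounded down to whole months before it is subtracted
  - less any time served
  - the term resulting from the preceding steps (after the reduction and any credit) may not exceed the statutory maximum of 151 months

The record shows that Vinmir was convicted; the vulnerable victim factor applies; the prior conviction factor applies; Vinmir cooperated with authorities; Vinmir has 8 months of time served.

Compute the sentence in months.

92 months

Vulnerable victim enhancement: +20 months
Prior conviction enhancement: +22 months
Adjusted term: 69 months + 20 months + 22 months = 111 months
Cooperation with authorities reduction: 10% of 111 months = 11 months (rounded down)
After reduction: 111 − 11 = 100 months
Less time served: 100 months − 8 months = 92 months
Cap at 151 months: 92 months is within the cap, no reduction.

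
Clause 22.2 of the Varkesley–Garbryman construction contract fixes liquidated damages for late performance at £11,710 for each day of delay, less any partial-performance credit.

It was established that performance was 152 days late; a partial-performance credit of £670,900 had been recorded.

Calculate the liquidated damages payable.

Per-day damages: 152 × £11,710 = £1,779,920
Less partial-performance credit: £1,779,920 − £670,900 = £1,109,020

£1,109,020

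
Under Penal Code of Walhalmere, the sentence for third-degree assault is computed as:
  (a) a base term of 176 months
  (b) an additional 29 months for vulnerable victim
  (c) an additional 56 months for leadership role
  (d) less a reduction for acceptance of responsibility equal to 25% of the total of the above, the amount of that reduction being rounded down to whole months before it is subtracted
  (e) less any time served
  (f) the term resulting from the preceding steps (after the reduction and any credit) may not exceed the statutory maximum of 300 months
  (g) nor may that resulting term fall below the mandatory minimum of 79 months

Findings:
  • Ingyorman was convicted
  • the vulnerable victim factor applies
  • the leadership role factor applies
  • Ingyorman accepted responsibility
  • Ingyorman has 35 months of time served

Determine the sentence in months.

Vulnerable victim enhancement: +29 months
Leadership role enhancement: +56 months
Adjusted term: 176 months + 29 months + 56 months = 261 months
Acceptance of responsibility reduction: 25% of 261 months = 65 months (rounded down)
After reduction: 261 − 65 = 196 months
Less time served: 196 months − 35 months = 161 months
Cap at 300 months: 161 months is within the cap, no reduction.
Minimum 79 months: 161 months meets the minimum, no increase.

161 months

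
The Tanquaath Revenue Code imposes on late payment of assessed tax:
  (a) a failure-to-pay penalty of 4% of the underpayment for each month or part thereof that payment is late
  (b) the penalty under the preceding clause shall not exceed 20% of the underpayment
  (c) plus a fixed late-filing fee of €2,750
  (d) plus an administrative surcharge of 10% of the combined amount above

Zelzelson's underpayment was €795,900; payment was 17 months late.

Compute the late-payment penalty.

Accrued rate: 4% × 17 = 68%, capped at 20% → 20%
Failure-to-pay penalty: 20% of €795,900 = €159,180
Penalty before surcharge: €159,180 + €2,750 = €161,930
Administrative surcharge: 10% of €161,930 = €16,193
Total penalty: €161,930 + €16,193 = €178,123

Penalty: €178,123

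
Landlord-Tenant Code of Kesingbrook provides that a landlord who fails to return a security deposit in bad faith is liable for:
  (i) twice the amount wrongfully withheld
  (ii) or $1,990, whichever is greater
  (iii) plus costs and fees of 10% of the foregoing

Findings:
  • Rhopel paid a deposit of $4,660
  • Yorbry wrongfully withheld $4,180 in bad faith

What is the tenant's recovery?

$9,196

Doubled: 2 × $4,180 = $8,360
Minimum $1,990: $8,360 meets the minimum, no increase.
Costs and fees: 10% of $8,360 = $836
Total recovery: $8,360 + $836 = $9,196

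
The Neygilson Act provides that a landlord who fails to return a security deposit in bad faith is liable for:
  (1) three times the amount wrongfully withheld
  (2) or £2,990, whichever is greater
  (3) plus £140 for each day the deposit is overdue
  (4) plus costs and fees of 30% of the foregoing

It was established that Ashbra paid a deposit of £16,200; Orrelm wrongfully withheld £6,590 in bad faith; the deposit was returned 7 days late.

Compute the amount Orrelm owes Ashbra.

Trebled: 3 × £6,590 = £19,770
Minimum £2,990: £19,770 meets the minimum, no increase.
Late-return penalty: 7 × £140 = £980
Damages plus late penalty: £19,770 + £980 = £20,750
Costs and fees: 30% of £20,750 = £6,225
Total recovery: £20,750 + £6,225 = £26,975

Recovery: £26,975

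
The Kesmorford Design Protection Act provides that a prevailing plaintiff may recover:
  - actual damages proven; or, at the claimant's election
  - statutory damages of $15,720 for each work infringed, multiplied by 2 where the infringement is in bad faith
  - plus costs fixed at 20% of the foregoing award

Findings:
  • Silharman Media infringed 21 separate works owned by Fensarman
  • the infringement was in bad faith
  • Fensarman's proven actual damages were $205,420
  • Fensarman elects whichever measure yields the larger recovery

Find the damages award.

Statutory damages: 21 × $15,720 = $330,120
Doubled: 2 × $330,120 = $660,240
Greater of actual damages ($205,420) or enhanced statutory damages ($660,240): $660,240
Costs: 20% of $660,240 = $132,048
Award plus costs: $660,240 + $132,048 = $792,288

$792,288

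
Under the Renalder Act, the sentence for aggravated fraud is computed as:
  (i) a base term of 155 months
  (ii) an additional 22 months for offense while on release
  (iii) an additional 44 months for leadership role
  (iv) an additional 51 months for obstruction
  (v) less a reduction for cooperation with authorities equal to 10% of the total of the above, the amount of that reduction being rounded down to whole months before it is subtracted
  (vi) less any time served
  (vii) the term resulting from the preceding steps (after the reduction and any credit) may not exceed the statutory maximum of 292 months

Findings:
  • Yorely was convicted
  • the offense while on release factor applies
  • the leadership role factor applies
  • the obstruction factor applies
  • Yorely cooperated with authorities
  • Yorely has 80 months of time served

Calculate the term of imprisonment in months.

Offense while on release enhancement: +22 months
Leadership role enhancement: +44 months
Obstruction enhancement: +51 months
Adjusted term: 155 months + 22 months + 44 months + 51 months = 272 months
Cooperation with authorities reduction: 10% of 272 months = 27 months (rounded down)
After reduction: 272 − 27 = 245 months
Less time served: 245 months − 80 months = 165 months
Cap at 292 months: 165 months is within the cap, no reduction.

165 months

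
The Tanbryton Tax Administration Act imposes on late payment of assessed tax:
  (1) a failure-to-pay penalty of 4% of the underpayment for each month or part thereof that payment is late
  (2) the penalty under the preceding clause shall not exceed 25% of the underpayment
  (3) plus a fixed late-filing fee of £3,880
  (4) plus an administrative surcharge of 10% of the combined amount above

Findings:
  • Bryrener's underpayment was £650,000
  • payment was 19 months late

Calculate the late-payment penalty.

Accrued rate: 4% × 19 = 76%, capped at 25% → 25%
Failure-to-pay penalty: 25% of £650,000 = £162,500
Penalty before surcharge: £162,500 + £3,880 = £166,380
Administrative surcharge: 10% of £166,380 = £16,638
Total penalty: £166,380 + £16,638 = £183,018

£183,018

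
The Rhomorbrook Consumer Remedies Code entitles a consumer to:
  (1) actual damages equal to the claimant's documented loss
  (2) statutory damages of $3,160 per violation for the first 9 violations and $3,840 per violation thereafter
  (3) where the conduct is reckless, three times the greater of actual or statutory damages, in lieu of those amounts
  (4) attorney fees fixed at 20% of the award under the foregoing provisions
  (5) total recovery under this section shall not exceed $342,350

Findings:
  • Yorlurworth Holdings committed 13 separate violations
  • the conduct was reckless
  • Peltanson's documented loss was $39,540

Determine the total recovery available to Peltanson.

First 9 violations: 9 × $3,160 = $28,440
Remaining violations: (13 − 9) × $3,840 = $15,360
Statutory damages: $28,440 + $15,360 = $43,800
Greater of actual damages ($39,540) or statutory damages ($43,800): $43,800
Trebled: 3 × $43,800 = $131,400
Attorney fees: 20% of $131,400 = $26,280
Total before cap: $131,400 + $26,280 = $157,680
Cap at $342,350: $157,680 is within the cap, no reduction.

$157,680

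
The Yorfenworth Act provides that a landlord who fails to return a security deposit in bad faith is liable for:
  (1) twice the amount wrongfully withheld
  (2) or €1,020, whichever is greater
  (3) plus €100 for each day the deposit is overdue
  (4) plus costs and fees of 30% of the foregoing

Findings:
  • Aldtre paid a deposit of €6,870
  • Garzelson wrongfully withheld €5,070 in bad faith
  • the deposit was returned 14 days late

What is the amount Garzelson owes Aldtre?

€15,002

Doubled: 2 × €5,070 = €10,140
Minimum €1,020: €10,140 meets the minimum, no increase.
Late-return penalty: 14 × €100 = €1,400
Damages plus late penalty: €10,140 + €1,400 = €11,540
Costs and fees: 30% of €11,540 = €3,462
Total recovery: €11,540 + €3,462 = €15,002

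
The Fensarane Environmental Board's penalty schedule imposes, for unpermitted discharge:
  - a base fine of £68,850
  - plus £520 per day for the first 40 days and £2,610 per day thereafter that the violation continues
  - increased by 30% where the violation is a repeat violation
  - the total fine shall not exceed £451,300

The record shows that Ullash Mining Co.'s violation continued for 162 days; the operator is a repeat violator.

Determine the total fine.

First 40 days: 40 × £520 = £20,800
Remaining days: (162 − 40) × £2,610 = £318,420
Per-day component: £20,800 + £318,420 = £339,220
Base plus per-day: £68,850 + £339,220 = £408,070
Enhancement: 30% of £408,070 = £122,421
Enhanced fine: £408,070 + £122,421 = £530,491
Cap at £451,300: £530,491 exceeds the cap → £451,300

£451,300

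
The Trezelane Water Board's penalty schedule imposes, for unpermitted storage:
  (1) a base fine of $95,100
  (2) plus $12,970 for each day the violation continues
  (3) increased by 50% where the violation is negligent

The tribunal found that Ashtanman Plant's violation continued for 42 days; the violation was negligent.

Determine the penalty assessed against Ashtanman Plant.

Per-day component: 42 × $12,970 = $544,740
Base plus per-day: $95,100 + $544,740 = $639,840
Enhancement: 50% of $639,840 = $319,920
Enhanced fine: $639,840 + $319,920 = $959,760

$959,760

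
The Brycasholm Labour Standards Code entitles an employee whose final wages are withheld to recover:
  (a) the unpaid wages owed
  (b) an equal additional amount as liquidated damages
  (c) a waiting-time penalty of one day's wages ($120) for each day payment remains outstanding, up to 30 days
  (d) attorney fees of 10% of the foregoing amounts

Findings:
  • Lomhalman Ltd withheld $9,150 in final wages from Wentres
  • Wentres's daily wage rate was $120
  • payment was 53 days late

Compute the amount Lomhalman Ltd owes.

$24,090

Liquidated damages (equal amount): $9,150
Penalty days: min(53, 30) = 30
Waiting-time penalty: 30 × $120 = $3,600
Subtotal: $9,150 + $9,150 + $3,600 = $21,900
Attorney fees: 10% of $21,900 = $2,190
Total award: $21,900 + $2,190 = $24,090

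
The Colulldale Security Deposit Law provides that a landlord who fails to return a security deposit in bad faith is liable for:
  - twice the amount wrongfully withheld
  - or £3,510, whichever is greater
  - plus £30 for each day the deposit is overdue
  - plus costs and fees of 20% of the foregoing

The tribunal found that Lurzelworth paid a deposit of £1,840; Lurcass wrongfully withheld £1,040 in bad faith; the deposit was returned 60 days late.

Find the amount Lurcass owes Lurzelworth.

Doubled: 2 × £1,040 = £2,080
Minimum £3,510: £2,080 is below the minimum → £3,510
Late-return penalty: 60 × £30 = £1,800
Damages plus late penalty: £3,510 + £1,800 = £5,310
Costs and fees: 20% of £5,310 = £1,062
Total recovery: £5,310 + £1,062 = £6,372

£6,372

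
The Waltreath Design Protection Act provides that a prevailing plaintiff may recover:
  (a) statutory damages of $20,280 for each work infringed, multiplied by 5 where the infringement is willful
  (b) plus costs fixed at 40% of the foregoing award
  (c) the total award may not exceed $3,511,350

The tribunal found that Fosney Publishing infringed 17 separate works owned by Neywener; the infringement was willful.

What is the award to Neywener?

Statutory damages: 17 × $20,280 = $344,760
Multiplied by 5: 5 × $344,760 = $1,723,800
Costs: 40% of $1,723,800 = $689,520
Award plus costs: $1,723,800 + $689,520 = $2,413,320
Cap at $3,511,350: $2,413,320 is within the cap, no reduction.

$2,413,320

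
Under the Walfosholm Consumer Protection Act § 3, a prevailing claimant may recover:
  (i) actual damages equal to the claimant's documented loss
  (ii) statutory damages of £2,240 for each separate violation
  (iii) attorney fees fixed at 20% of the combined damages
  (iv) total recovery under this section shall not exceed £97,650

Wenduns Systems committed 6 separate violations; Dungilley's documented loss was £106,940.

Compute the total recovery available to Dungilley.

Statutory damages: 6 × £2,240 = £13,440
Combined damages: £106,940 + £13,440 = £120,380
Attorney fees: 20% of £120,380 = £24,076
Total before cap: £120,380 + £24,076 = £144,456
Cap at £97,650: £144,456 exceeds the cap → £97,650

£97,650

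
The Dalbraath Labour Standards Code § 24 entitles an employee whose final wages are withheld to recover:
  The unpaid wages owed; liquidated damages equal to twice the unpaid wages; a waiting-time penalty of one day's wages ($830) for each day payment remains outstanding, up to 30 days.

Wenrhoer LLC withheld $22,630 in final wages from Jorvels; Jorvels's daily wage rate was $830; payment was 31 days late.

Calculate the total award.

Doubled: 2 × $22,630 = $45,260
Penalty days: min(31, 30) = 30
Waiting-time penalty: 30 × $830 = $24,900
Total award: $22,630 + $45,260 + $24,900 = $92,790

$92,790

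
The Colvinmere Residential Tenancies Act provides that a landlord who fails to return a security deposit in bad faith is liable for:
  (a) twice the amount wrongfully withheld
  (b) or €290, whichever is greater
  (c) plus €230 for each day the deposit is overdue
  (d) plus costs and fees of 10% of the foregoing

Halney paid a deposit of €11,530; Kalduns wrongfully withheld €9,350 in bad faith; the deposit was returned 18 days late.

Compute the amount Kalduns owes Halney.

Doubled: 2 × €9,350 = €18,700
Minimum €290: €18,700 meets the minimum, no increase.
Late-return penalty: 18 × €230 = €4,140
Damages plus late penalty: €18,700 + €4,140 = €22,840
Costs and fees: 10% of €22,840 = €2,284
Total recovery: €22,840 + €2,284 = €25,124

Recovery: €25,124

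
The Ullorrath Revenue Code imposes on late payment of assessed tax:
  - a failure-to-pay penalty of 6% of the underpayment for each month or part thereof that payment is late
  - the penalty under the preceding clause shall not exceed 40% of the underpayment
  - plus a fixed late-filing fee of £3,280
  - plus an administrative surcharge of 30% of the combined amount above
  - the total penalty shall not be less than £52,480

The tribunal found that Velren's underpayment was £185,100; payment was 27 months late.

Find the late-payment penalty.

Accrued rate: 6% × 27 = 162%, capped at 40% → 40%
Failure-to-pay penalty: 40% of £185,100 = £74,040
Penalty before surcharge: £74,040 + £3,280 = £77,320
Administrative surcharge: 30% of £77,320 = £23,196
Total penalty: £77,320 + £23,196 = £100,516
Minimum £52,480: £100,516 meets the minimum, no increase.

£100,516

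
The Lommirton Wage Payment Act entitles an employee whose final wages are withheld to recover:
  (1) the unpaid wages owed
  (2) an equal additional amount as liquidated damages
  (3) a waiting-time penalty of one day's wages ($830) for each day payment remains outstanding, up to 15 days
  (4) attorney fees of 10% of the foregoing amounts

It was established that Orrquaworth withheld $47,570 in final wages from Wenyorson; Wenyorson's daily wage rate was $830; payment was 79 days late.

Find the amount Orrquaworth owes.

Liquidated damages (equal amount): $47,570
Penalty days: min(79, 15) = 15
Waiting-time penalty: 15 × $830 = $12,450
Subtotal: $47,570 + $47,570 + $12,450 = $107,590
Attorney fees: 10% of $107,590 = $10,759
Total award: $107,590 + $10,759 = $118,349

Total award: $118,349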